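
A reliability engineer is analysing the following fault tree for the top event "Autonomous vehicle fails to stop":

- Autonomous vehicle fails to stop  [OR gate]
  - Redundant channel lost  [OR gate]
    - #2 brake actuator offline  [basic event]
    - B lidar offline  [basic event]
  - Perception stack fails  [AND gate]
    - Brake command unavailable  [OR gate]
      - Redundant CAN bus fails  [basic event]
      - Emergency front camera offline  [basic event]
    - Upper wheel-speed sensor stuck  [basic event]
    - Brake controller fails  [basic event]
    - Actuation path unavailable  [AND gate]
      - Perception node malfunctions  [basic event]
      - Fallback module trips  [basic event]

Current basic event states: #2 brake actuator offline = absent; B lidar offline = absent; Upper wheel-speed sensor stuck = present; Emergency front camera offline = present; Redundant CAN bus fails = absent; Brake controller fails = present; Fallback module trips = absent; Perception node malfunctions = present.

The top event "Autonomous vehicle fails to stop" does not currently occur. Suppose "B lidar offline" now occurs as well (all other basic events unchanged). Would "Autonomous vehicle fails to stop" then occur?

Counterfactual: set "B lidar offline" to occurred.
Redundant channel lost [OR]: #2 brake actuator offline=not, B lidar offline=occurs → at least one input occurs → occurs.
Brake command unavailable [OR]: Redundant CAN bus fails=not, Emergency front camera offline=occurs → at least one input occurs → occurs.
Actuation path unavailable [AND]: Perception node malfunctions=occurs, Fallback module trips=not → not all inputs occur → does not occur.
Perception stack fails [AND]: Brake command unavailable=occurs, Upper wheel-speed sensor stuck=occurs, Brake controller fails=occurs, Actuation path unavailable=not → not all inputs occur → does not occur.
Autonomous vehicle fails to stop [OR]: Redundant channel lost=occurs, Perception stack fails=not → at least one input occurs → occurs.

Yes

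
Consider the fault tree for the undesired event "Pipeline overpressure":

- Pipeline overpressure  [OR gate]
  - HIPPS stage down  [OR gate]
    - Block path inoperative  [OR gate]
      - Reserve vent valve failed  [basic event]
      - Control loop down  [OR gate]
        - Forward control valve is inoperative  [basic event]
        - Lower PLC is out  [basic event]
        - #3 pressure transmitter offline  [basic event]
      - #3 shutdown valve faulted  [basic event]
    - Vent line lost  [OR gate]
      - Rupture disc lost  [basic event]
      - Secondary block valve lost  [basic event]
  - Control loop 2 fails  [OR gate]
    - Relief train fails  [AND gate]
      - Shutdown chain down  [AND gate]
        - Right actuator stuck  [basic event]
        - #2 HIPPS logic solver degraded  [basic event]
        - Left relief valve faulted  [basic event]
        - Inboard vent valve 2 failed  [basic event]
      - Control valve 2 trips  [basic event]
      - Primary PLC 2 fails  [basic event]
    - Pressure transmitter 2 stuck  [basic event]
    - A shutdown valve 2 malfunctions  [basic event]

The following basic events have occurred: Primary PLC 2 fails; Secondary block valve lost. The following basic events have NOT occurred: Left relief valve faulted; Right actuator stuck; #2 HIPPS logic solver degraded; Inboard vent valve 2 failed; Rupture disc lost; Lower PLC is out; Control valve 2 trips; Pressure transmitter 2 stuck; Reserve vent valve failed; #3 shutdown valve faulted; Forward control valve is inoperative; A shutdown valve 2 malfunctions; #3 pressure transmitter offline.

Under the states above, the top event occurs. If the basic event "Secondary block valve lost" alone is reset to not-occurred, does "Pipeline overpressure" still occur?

Counterfactual: set "Secondary block valve lost" to not occurred.
Control loop down [OR]: Forward control valve is inoperative=not, Lower PLC is out=not, #3 pressure transmitter offline=not → no input occurs → does not occur.
Block path inoperative [OR]: Reserve vent valve failed=not, Control loop down=not, #3 shutdown valve faulted=not → no input occurs → does not occur.
Vent line lost [OR]: Rupture disc lost=not, Secondary block valve lost=not → no input occurs → does not occur.
HIPPS stage down [OR]: Block path inoperative=not, Vent line lost=not → no input occurs → does not occur.
Shutdown chain down [AND]: Right actuator stuck=not, #2 HIPPS logic solver degraded=not, Left relief valve faulted=not, Inboard vent valve 2 failed=not → not all inputs occur → does not occur.
Relief train fails [AND]: Shutdown chain down=not, Control valve 2 trips=not, Primary PLC 2 fails=occurs → not all inputs occur → does not occur.
Control loop 2 fails [OR]: Relief train fails=not, Pressure transmitter 2 stuck=not, A shutdown valve 2 malfunctions=not → no input occurs → does not occur.
Pipeline overpressure [OR]: HIPPS stage down=not, Control loop 2 fails=not → no input occurs → does not occur.

No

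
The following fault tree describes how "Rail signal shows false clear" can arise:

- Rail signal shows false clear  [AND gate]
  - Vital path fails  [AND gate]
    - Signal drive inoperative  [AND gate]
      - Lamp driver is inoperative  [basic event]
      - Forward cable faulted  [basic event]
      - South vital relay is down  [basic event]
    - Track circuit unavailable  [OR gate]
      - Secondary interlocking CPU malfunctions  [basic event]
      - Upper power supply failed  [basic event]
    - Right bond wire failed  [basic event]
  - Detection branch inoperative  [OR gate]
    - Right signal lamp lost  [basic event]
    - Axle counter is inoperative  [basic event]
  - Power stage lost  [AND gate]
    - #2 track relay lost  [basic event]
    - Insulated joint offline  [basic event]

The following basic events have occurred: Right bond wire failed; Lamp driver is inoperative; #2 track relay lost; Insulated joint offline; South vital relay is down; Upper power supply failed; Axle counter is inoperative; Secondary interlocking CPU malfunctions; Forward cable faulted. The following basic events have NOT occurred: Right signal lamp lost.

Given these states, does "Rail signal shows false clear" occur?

Signal drive inoperative [AND]: Lamp driver is inoperative=occurs, Forward cable faulted=occurs, South vital relay is down=occurs → all inputs occur → occurs.
Track circuit unavailable [OR]: Secondary interlocking CPU malfunctions=occurs, Upper power supply failed=occurs → at least one input occurs → occurs.
Vital path fails [AND]: Signal drive inoperative=occurs, Track circuit unavailable=occurs, Right bond wire failed=occurs → all inputs occur → occurs.
Detection branch inoperative [OR]: Right signal lamp lost=not, Axle counter is inoperative=occurs → at least one input occurs → occurs.
Power stage lost [AND]: #2 track relay lost=occurs, Insulated joint offline=occurs → all inputs occur → occurs.
Rail signal shows false clear [AND]: Vital path fails=occurs, Detection branch inoperative=occurs, Power stage lost=occurs → all inputs occur → occurs.

Yes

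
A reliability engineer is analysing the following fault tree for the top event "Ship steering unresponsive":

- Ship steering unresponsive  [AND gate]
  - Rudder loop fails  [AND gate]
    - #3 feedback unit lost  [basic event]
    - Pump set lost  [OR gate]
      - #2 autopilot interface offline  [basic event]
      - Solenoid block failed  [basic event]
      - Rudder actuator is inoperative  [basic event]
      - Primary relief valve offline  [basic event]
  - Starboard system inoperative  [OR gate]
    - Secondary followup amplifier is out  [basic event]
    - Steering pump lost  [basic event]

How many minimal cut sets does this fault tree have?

Pump set lost [OR]: union of children's cut sets → 4 cut set(s).
Rudder loop fails [AND]: one cut set from each child combined → 1 × 4 = 4 cut set(s).
Starboard system inoperative [OR]: union of children's cut sets → 2 cut set(s).
Ship steering unresponsive [AND]: one cut set from each child combined → 4 × 2 = 8 cut set(s).
Minimal cut sets: {#2 autopilot interface offline, #3 feedback unit lost, Secondary followup amplifier is out}; {#2 autopilot interface offline, #3 feedback unit lost, Steering pump lost}; {#3 feedback unit lost, Secondary followup amplifier is out, Solenoid block failed}; {#3 feedback unit lost, Solenoid block failed, Steering pump lost}; {#3 feedback unit lost, Rudder actuator is inoperative, Secondary followup amplifier is out}; {#3 feedback unit lost, Rudder actuator is inoperative, Steering pump lost}; {#3 feedback unit lost, Primary relief valve offline, Secondary followup amplifier is out}; {#3 feedback unit lost, Primary relief valve offline, Steering pump lost}.

8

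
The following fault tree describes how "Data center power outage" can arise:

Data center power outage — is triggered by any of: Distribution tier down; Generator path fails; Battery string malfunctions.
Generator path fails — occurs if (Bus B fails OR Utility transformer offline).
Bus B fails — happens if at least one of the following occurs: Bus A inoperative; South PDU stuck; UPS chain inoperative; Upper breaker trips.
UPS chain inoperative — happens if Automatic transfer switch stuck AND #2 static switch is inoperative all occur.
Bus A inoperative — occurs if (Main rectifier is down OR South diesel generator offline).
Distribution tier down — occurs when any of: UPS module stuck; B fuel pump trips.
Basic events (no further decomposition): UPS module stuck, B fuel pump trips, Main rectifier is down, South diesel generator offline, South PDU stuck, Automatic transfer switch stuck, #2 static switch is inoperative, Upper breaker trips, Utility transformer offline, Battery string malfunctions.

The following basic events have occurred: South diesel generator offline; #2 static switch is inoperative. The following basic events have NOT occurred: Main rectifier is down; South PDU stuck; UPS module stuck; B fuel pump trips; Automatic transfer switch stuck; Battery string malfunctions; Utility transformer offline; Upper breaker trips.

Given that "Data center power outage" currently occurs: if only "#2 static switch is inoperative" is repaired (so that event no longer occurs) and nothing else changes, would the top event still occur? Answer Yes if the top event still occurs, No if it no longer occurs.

Yes

Counterfactual: set "#2 static switch is inoperative" to not occurred.
Distribution tier down [OR]: UPS module stuck=not, B fuel pump trips=not → no input occurs → does not occur.
Bus A inoperative [OR]: Main rectifier is down=not, South diesel generator offline=occurs → at least one input occurs → occurs.
UPS chain inoperative [AND]: Automatic transfer switch stuck=not, #2 static switch is inoperative=not → not all inputs occur → does not occur.
Bus B fails [OR]: Bus A inoperative=occurs, South PDU stuck=not, UPS chain inoperative=not, Upper breaker trips=not → at least one input occurs → occurs.
Generator path fails [OR]: Bus B fails=occurs, Utility transformer offline=not → at least one input occurs → occurs.
Data center power outage [OR]: Distribution tier down=not, Generator path fails=occurs, Battery string malfunctions=not → at least one input occurs → occurs.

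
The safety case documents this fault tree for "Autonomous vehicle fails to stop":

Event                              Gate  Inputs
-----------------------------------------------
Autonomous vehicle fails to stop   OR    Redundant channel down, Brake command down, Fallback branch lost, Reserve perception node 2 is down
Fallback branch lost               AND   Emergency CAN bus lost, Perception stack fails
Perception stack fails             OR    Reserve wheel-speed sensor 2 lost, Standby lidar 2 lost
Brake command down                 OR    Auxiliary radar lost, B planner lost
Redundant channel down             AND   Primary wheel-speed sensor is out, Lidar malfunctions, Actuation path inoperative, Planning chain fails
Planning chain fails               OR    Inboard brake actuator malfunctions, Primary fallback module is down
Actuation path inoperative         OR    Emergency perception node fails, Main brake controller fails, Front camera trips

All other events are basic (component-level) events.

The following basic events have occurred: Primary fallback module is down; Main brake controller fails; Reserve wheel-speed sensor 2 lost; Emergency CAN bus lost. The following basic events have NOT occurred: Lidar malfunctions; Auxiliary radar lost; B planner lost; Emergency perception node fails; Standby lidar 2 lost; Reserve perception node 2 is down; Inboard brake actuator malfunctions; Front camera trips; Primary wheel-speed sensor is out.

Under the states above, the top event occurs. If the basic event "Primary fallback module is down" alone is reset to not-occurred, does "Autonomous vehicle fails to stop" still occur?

Yes

Counterfactual: set "Primary fallback module is down" to not occurred.
Actuation path inoperative [OR]: Emergency perception node fails=not, Main brake controller fails=occurs, Front camera trips=not → at least one input occurs → occurs.
Planning chain fails [OR]: Inboard brake actuator malfunctions=not, Primary fallback module is down=not → no input occurs → does not occur.
Redundant channel down [AND]: Primary wheel-speed sensor is out=not, Lidar malfunctions=not, Actuation path inoperative=occurs, Planning chain fails=not → not all inputs occur → does not occur.
Brake command down [OR]: Auxiliary radar lost=not, B planner lost=not → no input occurs → does not occur.
Perception stack fails [OR]: Reserve wheel-speed sensor 2 lost=occurs, Standby lidar 2 lost=not → at least one input occurs → occurs.
Fallback branch lost [AND]: Emergency CAN bus lost=occurs, Perception stack fails=occurs → all inputs occur → occurs.
Autonomous vehicle fails to stop [OR]: Redundant channel down=not, Brake command down=not, Fallback branch lost=occurs, Reserve perception node 2 is down=not → at least one input occurs → occurs.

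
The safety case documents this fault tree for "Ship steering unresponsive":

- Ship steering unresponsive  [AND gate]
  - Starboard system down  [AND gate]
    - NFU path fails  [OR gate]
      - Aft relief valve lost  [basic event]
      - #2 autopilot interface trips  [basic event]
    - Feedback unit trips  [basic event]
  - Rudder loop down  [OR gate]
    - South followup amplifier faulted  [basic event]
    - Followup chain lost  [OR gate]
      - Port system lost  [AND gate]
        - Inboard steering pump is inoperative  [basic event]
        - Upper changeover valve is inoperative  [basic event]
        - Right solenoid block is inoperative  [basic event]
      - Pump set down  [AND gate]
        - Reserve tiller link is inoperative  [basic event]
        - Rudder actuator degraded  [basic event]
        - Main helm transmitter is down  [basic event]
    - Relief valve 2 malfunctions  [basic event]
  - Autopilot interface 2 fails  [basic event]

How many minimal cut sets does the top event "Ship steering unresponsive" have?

NFU path fails [OR]: union of children's cut sets → 2 cut set(s).
Starboard system down [AND]: one cut set from each child combined → 2 × 1 = 2 cut set(s).
Port system lost [AND]: one cut set from each child combined → 1 × 1 × 1 = 1 cut set(s).
Pump set down [AND]: one cut set from each child combined → 1 × 1 × 1 = 1 cut set(s).
Followup chain lost [OR]: union of children's cut sets → 2 cut set(s).
Rudder loop down [OR]: union of children's cut sets → 4 cut set(s).
Ship steering unresponsive [AND]: one cut set from each child combined → 2 × 4 × 1 = 8 cut set(s).
Minimal cut sets: {Aft relief valve lost, Autopilot interface 2 fails, Feedback unit trips, South followup amplifier faulted}; {Aft relief valve lost, Autopilot interface 2 fails, Feedback unit trips, Inboard steering pump is inoperative, Right solenoid block is inoperative, Upper changeover valve is inoperative}; {Aft relief valve lost, Autopilot interface 2 fails, Feedback unit trips, Main helm transmitter is down, Reserve tiller link is inoperative, Rudder actuator degraded}; {Aft relief valve lost, Autopilot interface 2 fails, Feedback unit trips, Relief valve 2 malfunctions}; {#2 autopilot interface trips, Autopilot interface 2 fails, Feedback unit trips, South followup amplifier faulted}; {#2 autopilot interface trips, Autopilot interface 2 fails, Feedback unit trips, Inboard steering pump is inoperative, Right solenoid block is inoperative, Upper changeover valve is inoperative}; {#2 autopilot interface trips, Autopilot interface 2 fails, Feedback unit trips, Main helm transmitter is down, Reserve tiller link is inoperative, Rudder actuator degraded}; {#2 autopilot interface trips, Autopilot interface 2 fails, Feedback unit trips, Relief valve 2 malfunctions}.

8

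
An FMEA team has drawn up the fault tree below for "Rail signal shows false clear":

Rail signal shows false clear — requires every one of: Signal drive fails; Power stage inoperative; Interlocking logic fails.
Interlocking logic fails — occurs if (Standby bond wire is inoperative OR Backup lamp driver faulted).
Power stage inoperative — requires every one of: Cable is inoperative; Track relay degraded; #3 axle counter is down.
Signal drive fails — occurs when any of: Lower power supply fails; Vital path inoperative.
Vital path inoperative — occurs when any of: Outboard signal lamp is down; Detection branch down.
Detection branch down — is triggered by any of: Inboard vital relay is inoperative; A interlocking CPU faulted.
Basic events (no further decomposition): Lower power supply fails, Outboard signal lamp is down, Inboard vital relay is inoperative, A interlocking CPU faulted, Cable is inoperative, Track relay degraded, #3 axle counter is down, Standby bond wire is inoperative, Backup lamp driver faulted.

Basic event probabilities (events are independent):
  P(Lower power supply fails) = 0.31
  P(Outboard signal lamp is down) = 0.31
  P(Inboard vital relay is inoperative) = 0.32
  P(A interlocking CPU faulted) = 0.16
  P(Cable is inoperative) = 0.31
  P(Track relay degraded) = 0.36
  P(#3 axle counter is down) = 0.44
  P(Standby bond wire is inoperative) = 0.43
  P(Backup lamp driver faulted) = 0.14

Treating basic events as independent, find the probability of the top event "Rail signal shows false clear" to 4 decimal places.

P(Detection branch down) [OR] = 1 − (1−0.32) × (1−0.16) = 0.428800
P(Vital path inoperative) [OR] = 1 − (1−0.31) × (1−0.428800) = 0.605872
P(Signal drive fails) [OR] = 1 − (1−0.31) × (1−0.605872) = 0.728052
P(Power stage inoperative) [AND] = 0.31 × 0.36 × 0.44 = 0.049104
P(Interlocking logic fails) [OR] = 1 − (1−0.43) × (1−0.14) = 0.509800
P(Rail signal shows false clear) [AND] = 0.728052 × 0.049104 × 0.509800 = 0.018225
Rounded to 4 decimal places: P(Rail signal shows false clear) ≈ 0.0182.

0.0182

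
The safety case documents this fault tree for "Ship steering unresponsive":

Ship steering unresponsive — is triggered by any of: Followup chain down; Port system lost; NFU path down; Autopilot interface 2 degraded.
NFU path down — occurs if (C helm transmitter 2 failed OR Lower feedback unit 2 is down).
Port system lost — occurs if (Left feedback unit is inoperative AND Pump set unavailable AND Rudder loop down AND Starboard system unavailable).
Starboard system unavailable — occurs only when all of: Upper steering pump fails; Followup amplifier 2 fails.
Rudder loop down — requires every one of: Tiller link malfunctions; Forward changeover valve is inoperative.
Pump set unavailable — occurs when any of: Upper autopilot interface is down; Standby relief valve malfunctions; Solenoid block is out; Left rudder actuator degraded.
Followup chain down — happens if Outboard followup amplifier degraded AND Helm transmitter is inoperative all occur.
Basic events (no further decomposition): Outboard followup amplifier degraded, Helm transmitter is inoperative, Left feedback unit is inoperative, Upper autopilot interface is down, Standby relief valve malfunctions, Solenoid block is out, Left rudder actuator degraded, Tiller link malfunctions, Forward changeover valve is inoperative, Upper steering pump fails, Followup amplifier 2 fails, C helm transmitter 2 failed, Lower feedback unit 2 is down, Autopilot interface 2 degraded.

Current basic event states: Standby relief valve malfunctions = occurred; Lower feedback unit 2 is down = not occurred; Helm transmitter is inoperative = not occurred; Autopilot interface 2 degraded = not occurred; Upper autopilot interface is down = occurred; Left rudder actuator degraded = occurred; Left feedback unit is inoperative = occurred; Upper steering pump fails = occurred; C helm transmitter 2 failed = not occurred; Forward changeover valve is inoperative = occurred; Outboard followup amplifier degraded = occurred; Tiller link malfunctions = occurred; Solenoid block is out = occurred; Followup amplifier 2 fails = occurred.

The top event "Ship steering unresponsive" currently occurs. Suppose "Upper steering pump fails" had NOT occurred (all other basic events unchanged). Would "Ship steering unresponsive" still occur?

No

Counterfactual: set "Upper steering pump fails" to not occurred.
Followup chain down [AND]: Outboard followup amplifier degraded=occurs, Helm transmitter is inoperative=not → not all inputs occur → does not occur.
Pump set unavailable [OR]: Upper autopilot interface is down=occurs, Standby relief valve malfunctions=occurs, Solenoid block is out=occurs, Left rudder actuator degraded=occurs → at least one input occurs → occurs.
Rudder loop down [AND]: Tiller link malfunctions=occurs, Forward changeover valve is inoperative=occurs → all inputs occur → occurs.
Starboard system unavailable [AND]: Upper steering pump fails=not, Followup amplifier 2 fails=occurs → not all inputs occur → does not occur.
Port system lost [AND]: Left feedback unit is inoperative=occurs, Pump set unavailable=occurs, Rudder loop down=occurs, Starboard system unavailable=not → not all inputs occur → does not occur.
NFU path down [OR]: C helm transmitter 2 failed=not, Lower feedback unit 2 is down=not → no input occurs → does not occur.
Ship steering unresponsive [OR]: Followup chain down=not, Port system lost=not, NFU path down=not, Autopilot interface 2 degraded=not → no input occurs → does not occur.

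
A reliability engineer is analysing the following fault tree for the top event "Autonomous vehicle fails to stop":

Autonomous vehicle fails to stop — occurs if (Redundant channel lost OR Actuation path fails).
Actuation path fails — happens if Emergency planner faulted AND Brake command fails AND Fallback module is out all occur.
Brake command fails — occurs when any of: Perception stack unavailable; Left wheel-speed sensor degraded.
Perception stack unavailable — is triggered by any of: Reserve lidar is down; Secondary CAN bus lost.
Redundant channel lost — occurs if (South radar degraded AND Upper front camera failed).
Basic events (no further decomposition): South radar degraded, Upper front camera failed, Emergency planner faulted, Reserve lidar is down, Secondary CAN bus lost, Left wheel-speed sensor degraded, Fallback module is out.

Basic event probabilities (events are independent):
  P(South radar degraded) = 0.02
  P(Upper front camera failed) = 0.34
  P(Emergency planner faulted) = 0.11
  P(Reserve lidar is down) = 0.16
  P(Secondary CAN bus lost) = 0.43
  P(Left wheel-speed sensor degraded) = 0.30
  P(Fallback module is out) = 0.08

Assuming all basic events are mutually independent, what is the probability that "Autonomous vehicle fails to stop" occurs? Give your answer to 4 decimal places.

0.0126

P(Redundant channel lost) [AND] = 0.02 × 0.34 = 0.006800
P(Perception stack unavailable) [OR] = 1 − (1−0.16) × (1−0.43) = 0.521200
P(Brake command fails) [OR] = 1 − (1−0.521200) × (1−0.30) = 0.664840
P(Actuation path fails) [AND] = 0.11 × 0.664840 × 0.08 = 0.005851
P(Autonomous vehicle fails to stop) [OR] = 1 − (1−0.006800) × (1−0.005851) = 0.012611
Rounded to 4 decimal places: P(Autonomous vehicle fails to stop) ≈ 0.0126.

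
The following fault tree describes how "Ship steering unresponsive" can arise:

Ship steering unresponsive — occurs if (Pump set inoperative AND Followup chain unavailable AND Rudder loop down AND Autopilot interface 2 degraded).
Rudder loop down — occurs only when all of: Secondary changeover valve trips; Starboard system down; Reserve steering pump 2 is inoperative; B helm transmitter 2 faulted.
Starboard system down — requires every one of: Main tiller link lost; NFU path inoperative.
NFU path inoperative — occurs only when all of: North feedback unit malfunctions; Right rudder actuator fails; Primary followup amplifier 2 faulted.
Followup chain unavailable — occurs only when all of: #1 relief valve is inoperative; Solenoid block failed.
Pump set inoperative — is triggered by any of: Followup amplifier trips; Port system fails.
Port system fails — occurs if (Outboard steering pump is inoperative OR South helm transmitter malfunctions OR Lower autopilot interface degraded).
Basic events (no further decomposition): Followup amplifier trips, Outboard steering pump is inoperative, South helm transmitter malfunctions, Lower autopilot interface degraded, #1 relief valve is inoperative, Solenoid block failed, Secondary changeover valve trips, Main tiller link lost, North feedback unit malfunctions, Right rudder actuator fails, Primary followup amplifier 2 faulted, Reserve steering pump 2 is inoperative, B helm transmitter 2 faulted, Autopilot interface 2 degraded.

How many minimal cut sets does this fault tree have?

Port system fails [OR]: union of children's cut sets → 3 cut set(s).
Pump set inoperative [OR]: union of children's cut sets → 4 cut set(s).
Followup chain unavailable [AND]: one cut set from each child combined → 1 × 1 = 1 cut set(s).
NFU path inoperative [AND]: one cut set from each child combined → 1 × 1 × 1 = 1 cut set(s).
Starboard system down [AND]: one cut set from each child combined → 1 × 1 = 1 cut set(s).
Rudder loop down [AND]: one cut set from each child combined → 1 × 1 × 1 × 1 = 1 cut set(s).
Ship steering unresponsive [AND]: one cut set from each child combined → 4 × 1 × 1 × 1 = 4 cut set(s).
Minimal cut sets: {#1 relief valve is inoperative, Autopilot interface 2 degraded, B helm transmitter 2 faulted, Followup amplifier trips, Main tiller link lost, North feedback unit malfunctions, Primary followup amplifier 2 faulted, Reserve steering pump 2 is inoperative, Right rudder actuator fails, Secondary changeover valve trips, Solenoid block failed}; {#1 relief valve is inoperative, Autopilot interface 2 degraded, B helm transmitter 2 faulted, Main tiller link lost, North feedback unit malfunctions, Outboard steering pump is inoperative, Primary followup amplifier 2 faulted, Reserve steering pump 2 is inoperative, Right rudder actuator fails, Secondary changeover valve trips, Solenoid block failed}; {#1 relief valve is inoperative, Autopilot interface 2 degraded, B helm transmitter 2 faulted, Main tiller link lost, North feedback unit malfunctions, Primary followup amplifier 2 faulted, Reserve steering pump 2 is inoperative, Right rudder actuator fails, Secondary changeover valve trips, Solenoid block failed, South helm transmitter malfunctions}; {#1 relief valve is inoperative, Autopilot interface 2 degraded, B helm transmitter 2 faulted, Lower autopilot interface degraded, Main tiller link lost, North feedback unit malfunctions, Primary followup amplifier 2 faulted, Reserve steering pump 2 is inoperative, Right rudder actuator fails, Secondary changeover valve trips, Solenoid block failed}.

4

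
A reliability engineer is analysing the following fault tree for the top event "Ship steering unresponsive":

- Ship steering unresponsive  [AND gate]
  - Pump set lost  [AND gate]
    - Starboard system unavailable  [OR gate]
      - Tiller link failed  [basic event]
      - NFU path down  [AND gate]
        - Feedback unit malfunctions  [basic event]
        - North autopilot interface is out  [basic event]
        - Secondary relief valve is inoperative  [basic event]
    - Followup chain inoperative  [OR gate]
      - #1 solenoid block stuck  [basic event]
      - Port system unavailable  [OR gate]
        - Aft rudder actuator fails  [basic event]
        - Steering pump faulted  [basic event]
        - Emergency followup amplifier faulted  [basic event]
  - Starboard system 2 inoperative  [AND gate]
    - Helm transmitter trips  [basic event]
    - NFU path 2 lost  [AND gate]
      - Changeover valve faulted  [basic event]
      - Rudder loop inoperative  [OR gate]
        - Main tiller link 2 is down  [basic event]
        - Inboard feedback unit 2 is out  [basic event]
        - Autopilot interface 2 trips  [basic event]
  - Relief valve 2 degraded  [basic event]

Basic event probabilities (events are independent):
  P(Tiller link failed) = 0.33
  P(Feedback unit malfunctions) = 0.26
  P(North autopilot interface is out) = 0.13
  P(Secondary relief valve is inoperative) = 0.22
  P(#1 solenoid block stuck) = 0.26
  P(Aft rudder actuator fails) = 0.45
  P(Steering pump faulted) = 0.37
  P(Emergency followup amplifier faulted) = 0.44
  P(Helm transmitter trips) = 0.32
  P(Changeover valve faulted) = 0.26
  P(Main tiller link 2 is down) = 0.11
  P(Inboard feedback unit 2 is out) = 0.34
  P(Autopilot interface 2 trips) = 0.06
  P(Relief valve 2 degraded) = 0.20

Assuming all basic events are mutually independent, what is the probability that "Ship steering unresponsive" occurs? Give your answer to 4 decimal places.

0.0021

P(NFU path down) [AND] = 0.26 × 0.13 × 0.22 = 0.007436
P(Starboard system unavailable) [OR] = 1 − (1−0.33) × (1−0.007436) = 0.334982
P(Port system unavailable) [OR] = 1 − (1−0.45) × (1−0.37) × (1−0.44) = 0.805960
P(Followup chain inoperative) [OR] = 1 − (1−0.26) × (1−0.805960) = 0.856410
P(Pump set lost) [AND] = 0.334982 × 0.856410 = 0.286882
P(Rudder loop inoperative) [OR] = 1 − (1−0.11) × (1−0.34) × (1−0.06) = 0.447844
P(NFU path 2 lost) [AND] = 0.26 × 0.447844 = 0.116439
P(Starboard system 2 inoperative) [AND] = 0.32 × 0.116439 = 0.037260
P(Ship steering unresponsive) [AND] = 0.286882 × 0.037260 × 0.20 = 0.002138
Rounded to 4 decimal places: P(Ship steering unresponsive) ≈ 0.0021.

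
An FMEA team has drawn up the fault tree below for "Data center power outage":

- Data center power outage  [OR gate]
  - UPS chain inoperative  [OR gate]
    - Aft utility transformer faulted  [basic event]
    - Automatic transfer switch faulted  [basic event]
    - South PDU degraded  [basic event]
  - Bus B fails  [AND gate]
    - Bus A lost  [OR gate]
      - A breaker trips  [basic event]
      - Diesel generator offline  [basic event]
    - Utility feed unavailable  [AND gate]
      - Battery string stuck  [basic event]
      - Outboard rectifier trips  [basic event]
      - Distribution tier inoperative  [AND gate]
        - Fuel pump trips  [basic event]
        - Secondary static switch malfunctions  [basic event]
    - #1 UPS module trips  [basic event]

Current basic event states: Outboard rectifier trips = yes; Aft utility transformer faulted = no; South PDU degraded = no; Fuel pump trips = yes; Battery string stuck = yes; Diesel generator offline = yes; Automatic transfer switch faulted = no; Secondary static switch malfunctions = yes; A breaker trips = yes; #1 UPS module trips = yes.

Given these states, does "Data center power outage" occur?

Yes

UPS chain inoperative [OR]: Aft utility transformer faulted=not, Automatic transfer switch faulted=not, South PDU degraded=not → no input occurs → does not occur.
Bus A lost [OR]: A breaker trips=occurs, Diesel generator offline=occurs → at least one input occurs → occurs.
Distribution tier inoperative [AND]: Fuel pump trips=occurs, Secondary static switch malfunctions=occurs → all inputs occur → occurs.
Utility feed unavailable [AND]: Battery string stuck=occurs, Outboard rectifier trips=occurs, Distribution tier inoperative=occurs → all inputs occur → occurs.
Bus B fails [AND]: Bus A lost=occurs, Utility feed unavailable=occurs, #1 UPS module trips=occurs → all inputs occur → occurs.
Data center power outage [OR]: UPS chain inoperative=not, Bus B fails=occurs → at least one input occurs → occurs.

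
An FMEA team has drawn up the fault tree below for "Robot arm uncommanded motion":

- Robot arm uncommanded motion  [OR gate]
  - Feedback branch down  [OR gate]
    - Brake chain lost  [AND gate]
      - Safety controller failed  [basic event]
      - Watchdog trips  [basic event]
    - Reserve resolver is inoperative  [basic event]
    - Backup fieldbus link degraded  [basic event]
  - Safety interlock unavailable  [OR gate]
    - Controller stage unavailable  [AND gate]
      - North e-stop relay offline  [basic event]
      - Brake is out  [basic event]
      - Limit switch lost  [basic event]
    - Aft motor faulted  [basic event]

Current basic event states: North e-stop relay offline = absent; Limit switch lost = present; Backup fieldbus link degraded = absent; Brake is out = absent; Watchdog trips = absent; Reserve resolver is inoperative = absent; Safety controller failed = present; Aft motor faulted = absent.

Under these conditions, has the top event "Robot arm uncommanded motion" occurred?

No

Brake chain lost [AND]: Safety controller failed=occurs, Watchdog trips=not → not all inputs occur → does not occur.
Feedback branch down [OR]: Brake chain lost=not, Reserve resolver is inoperative=not, Backup fieldbus link degraded=not → no input occurs → does not occur.
Controller stage unavailable [AND]: North e-stop relay offline=not, Brake is out=not, Limit switch lost=occurs → not all inputs occur → does not occur.
Safety interlock unavailable [OR]: Controller stage unavailable=not, Aft motor faulted=not → no input occurs → does not occur.
Robot arm uncommanded motion [OR]: Feedback branch down=not, Safety interlock unavailable=not → no input occurs → does not occur.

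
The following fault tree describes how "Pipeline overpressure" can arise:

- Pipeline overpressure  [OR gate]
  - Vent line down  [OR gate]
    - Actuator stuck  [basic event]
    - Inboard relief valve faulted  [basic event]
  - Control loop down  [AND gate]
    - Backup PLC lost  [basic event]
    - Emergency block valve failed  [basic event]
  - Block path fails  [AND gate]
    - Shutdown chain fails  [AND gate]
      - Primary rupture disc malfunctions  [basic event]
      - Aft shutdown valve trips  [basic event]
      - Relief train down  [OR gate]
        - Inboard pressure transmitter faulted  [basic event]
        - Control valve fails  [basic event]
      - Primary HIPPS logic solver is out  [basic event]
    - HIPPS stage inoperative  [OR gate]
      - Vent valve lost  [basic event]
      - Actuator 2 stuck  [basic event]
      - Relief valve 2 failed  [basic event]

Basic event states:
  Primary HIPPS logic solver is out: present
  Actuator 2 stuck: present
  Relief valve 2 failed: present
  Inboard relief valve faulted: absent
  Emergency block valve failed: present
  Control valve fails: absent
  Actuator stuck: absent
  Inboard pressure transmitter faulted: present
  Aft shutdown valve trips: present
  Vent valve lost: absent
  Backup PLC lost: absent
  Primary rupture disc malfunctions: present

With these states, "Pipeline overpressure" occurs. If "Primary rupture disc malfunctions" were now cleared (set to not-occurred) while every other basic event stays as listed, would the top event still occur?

No

Counterfactual: set "Primary rupture disc malfunctions" to not occurred.
Vent line down [OR]: Actuator stuck=not, Inboard relief valve faulted=not → no input occurs → does not occur.
Control loop down [AND]: Backup PLC lost=not, Emergency block valve failed=occurs → not all inputs occur → does not occur.
Relief train down [OR]: Inboard pressure transmitter faulted=occurs, Control valve fails=not → at least one input occurs → occurs.
Shutdown chain fails [AND]: Primary rupture disc malfunctions=not, Aft shutdown valve trips=occurs, Relief train down=occurs, Primary HIPPS logic solver is out=occurs → not all inputs occur → does not occur.
HIPPS stage inoperative [OR]: Vent valve lost=not, Actuator 2 stuck=occurs, Relief valve 2 failed=occurs → at least one input occurs → occurs.
Block path fails [AND]: Shutdown chain fails=not, HIPPS stage inoperative=occurs → not all inputs occur → does not occur.
Pipeline overpressure [OR]: Vent line down=not, Control loop down=not, Block path fails=not → no input occurs → does not occur.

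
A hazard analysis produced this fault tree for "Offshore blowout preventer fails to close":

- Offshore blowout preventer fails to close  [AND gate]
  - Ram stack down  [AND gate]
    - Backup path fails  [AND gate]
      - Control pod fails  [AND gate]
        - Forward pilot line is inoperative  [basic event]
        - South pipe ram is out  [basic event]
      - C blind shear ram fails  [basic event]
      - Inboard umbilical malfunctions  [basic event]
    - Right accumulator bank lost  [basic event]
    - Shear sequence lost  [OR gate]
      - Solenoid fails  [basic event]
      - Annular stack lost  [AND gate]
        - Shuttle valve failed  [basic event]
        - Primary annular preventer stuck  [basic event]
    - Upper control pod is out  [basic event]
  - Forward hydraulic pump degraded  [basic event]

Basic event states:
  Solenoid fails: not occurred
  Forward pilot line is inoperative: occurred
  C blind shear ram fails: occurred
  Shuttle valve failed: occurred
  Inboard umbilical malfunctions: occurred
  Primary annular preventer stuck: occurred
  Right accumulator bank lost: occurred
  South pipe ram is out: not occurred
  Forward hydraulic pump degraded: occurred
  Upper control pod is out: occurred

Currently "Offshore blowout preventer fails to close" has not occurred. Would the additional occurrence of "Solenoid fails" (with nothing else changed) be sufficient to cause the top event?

No

Counterfactual: set "Solenoid fails" to occurred.
Control pod fails [AND]: Forward pilot line is inoperative=occurs, South pipe ram is out=not → not all inputs occur → does not occur.
Backup path fails [AND]: Control pod fails=not, C blind shear ram fails=occurs, Inboard umbilical malfunctions=occurs → not all inputs occur → does not occur.
Annular stack lost [AND]: Shuttle valve failed=occurs, Primary annular preventer stuck=occurs → all inputs occur → occurs.
Shear sequence lost [OR]: Solenoid fails=occurs, Annular stack lost=occurs → at least one input occurs → occurs.
Ram stack down [AND]: Backup path fails=not, Right accumulator bank lost=occurs, Shear sequence lost=occurs, Upper control pod is out=occurs → not all inputs occur → does not occur.
Offshore blowout preventer fails to close [AND]: Ram stack down=not, Forward hydraulic pump degraded=occurs → not all inputs occur → does not occur.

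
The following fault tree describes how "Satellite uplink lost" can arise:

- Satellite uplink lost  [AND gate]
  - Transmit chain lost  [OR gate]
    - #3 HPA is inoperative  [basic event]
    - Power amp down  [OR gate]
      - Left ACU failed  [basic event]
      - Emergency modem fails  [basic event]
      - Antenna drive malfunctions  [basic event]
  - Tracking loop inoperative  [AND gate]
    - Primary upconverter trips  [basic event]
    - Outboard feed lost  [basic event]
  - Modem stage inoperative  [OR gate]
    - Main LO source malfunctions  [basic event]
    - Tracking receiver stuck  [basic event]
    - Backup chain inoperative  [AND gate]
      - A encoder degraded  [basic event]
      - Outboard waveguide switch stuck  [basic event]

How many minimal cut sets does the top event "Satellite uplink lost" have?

12

Power amp down [OR]: union of children's cut sets → 3 cut set(s).
Transmit chain lost [OR]: union of children's cut sets → 4 cut set(s).
Tracking loop inoperative [AND]: one cut set from each child combined → 1 × 1 = 1 cut set(s).
Backup chain inoperative [AND]: one cut set from each child combined → 1 × 1 = 1 cut set(s).
Modem stage inoperative [OR]: union of children's cut sets → 3 cut set(s).
Satellite uplink lost [AND]: one cut set from each child combined → 4 × 1 × 3 = 12 cut set(s).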